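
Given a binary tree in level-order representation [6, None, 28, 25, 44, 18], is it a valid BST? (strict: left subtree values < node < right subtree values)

Level-order array: [6, None, 28, 25, 44, 18]
Validate using subtree bounds (lo, hi): at each node, require lo < value < hi,
then recurse left with hi=value and right with lo=value.
Preorder trace (stopping at first violation):
  at node 6 with bounds (-inf, +inf): OK
  at node 28 with bounds (6, +inf): OK
  at node 25 with bounds (6, 28): OK
  at node 18 with bounds (6, 25): OK
  at node 44 with bounds (28, +inf): OK
No violation found at any node.
Result: Valid BST


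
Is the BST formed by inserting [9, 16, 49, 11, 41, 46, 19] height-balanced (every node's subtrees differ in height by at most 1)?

Tree (level-order array): [9, None, 16, 11, 49, None, None, 41, None, 19, 46]
Definition: a tree is height-balanced if, at every node, |h(left) - h(right)| <= 1 (empty subtree has height -1).
Bottom-up per-node check:
  node 11: h_left=-1, h_right=-1, diff=0 [OK], height=0
  node 19: h_left=-1, h_right=-1, diff=0 [OK], height=0
  node 46: h_left=-1, h_right=-1, diff=0 [OK], height=0
  node 41: h_left=0, h_right=0, diff=0 [OK], height=1
  node 49: h_left=1, h_right=-1, diff=2 [FAIL (|1--1|=2 > 1)], height=2
  node 16: h_left=0, h_right=2, diff=2 [FAIL (|0-2|=2 > 1)], height=3
  node 9: h_left=-1, h_right=3, diff=4 [FAIL (|-1-3|=4 > 1)], height=4
Node 49 violates the condition: |1 - -1| = 2 > 1.
Result: Not balanced


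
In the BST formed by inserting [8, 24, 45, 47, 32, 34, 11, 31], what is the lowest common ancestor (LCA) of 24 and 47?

Tree insertion order: [8, 24, 45, 47, 32, 34, 11, 31]
Tree (level-order array): [8, None, 24, 11, 45, None, None, 32, 47, 31, 34]
In a BST, the LCA of p=24, q=47 is the first node v on the
root-to-leaf path with p <= v <= q (go left if both < v, right if both > v).
Walk from root:
  at 8: both 24 and 47 > 8, go right
  at 24: 24 <= 24 <= 47, this is the LCA
LCA = 24


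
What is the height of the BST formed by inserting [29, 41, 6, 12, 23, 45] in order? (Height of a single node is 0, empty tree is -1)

Insertion order: [29, 41, 6, 12, 23, 45]
Tree (level-order array): [29, 6, 41, None, 12, None, 45, None, 23]
Compute height bottom-up (empty subtree = -1):
  height(23) = 1 + max(-1, -1) = 0
  height(12) = 1 + max(-1, 0) = 1
  height(6) = 1 + max(-1, 1) = 2
  height(45) = 1 + max(-1, -1) = 0
  height(41) = 1 + max(-1, 0) = 1
  height(29) = 1 + max(2, 1) = 3
Height = 3


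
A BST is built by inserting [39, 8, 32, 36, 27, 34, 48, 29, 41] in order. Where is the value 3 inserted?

Starting tree (level order): [39, 8, 48, None, 32, 41, None, 27, 36, None, None, None, 29, 34]
Insertion path: 39 -> 8
Result: insert 3 as left child of 8
Final tree (level order): [39, 8, 48, 3, 32, 41, None, None, None, 27, 36, None, None, None, 29, 34]


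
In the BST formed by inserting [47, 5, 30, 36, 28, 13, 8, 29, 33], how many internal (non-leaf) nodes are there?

Tree built from: [47, 5, 30, 36, 28, 13, 8, 29, 33]
Tree (level-order array): [47, 5, None, None, 30, 28, 36, 13, 29, 33, None, 8]
Rule: An internal node has at least one child.
Per-node child counts:
  node 47: 1 child(ren)
  node 5: 1 child(ren)
  node 30: 2 child(ren)
  node 28: 2 child(ren)
  node 13: 1 child(ren)
  node 8: 0 child(ren)
  node 29: 0 child(ren)
  node 36: 1 child(ren)
  node 33: 0 child(ren)
Matching nodes: [47, 5, 30, 28, 13, 36]
Count of internal (non-leaf) nodes: 6


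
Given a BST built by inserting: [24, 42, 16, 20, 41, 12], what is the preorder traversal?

Tree insertion order: [24, 42, 16, 20, 41, 12]
Tree (level-order array): [24, 16, 42, 12, 20, 41]
Preorder traversal: [24, 16, 12, 20, 42, 41]


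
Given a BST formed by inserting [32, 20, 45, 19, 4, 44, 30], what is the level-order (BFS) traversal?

Tree insertion order: [32, 20, 45, 19, 4, 44, 30]
Tree (level-order array): [32, 20, 45, 19, 30, 44, None, 4]
BFS from the root, enqueuing left then right child of each popped node:
  queue [32] -> pop 32, enqueue [20, 45], visited so far: [32]
  queue [20, 45] -> pop 20, enqueue [19, 30], visited so far: [32, 20]
  queue [45, 19, 30] -> pop 45, enqueue [44], visited so far: [32, 20, 45]
  queue [19, 30, 44] -> pop 19, enqueue [4], visited so far: [32, 20, 45, 19]
  queue [30, 44, 4] -> pop 30, enqueue [none], visited so far: [32, 20, 45, 19, 30]
  queue [44, 4] -> pop 44, enqueue [none], visited so far: [32, 20, 45, 19, 30, 44]
  queue [4] -> pop 4, enqueue [none], visited so far: [32, 20, 45, 19, 30, 44, 4]
Result: [32, 20, 45, 19, 30, 44, 4]


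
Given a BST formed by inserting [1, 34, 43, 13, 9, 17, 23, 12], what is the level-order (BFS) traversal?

Tree insertion order: [1, 34, 43, 13, 9, 17, 23, 12]
Tree (level-order array): [1, None, 34, 13, 43, 9, 17, None, None, None, 12, None, 23]
BFS from the root, enqueuing left then right child of each popped node:
  queue [1] -> pop 1, enqueue [34], visited so far: [1]
  queue [34] -> pop 34, enqueue [13, 43], visited so far: [1, 34]
  queue [13, 43] -> pop 13, enqueue [9, 17], visited so far: [1, 34, 13]
  queue [43, 9, 17] -> pop 43, enqueue [none], visited so far: [1, 34, 13, 43]
  queue [9, 17] -> pop 9, enqueue [12], visited so far: [1, 34, 13, 43, 9]
  queue [17, 12] -> pop 17, enqueue [23], visited so far: [1, 34, 13, 43, 9, 17]
  queue [12, 23] -> pop 12, enqueue [none], visited so far: [1, 34, 13, 43, 9, 17, 12]
  queue [23] -> pop 23, enqueue [none], visited so far: [1, 34, 13, 43, 9, 17, 12, 23]
Result: [1, 34, 13, 43, 9, 17, 12, 23]


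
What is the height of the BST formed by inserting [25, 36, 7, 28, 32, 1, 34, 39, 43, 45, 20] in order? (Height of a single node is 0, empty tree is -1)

Insertion order: [25, 36, 7, 28, 32, 1, 34, 39, 43, 45, 20]
Tree (level-order array): [25, 7, 36, 1, 20, 28, 39, None, None, None, None, None, 32, None, 43, None, 34, None, 45]
Compute height bottom-up (empty subtree = -1):
  height(1) = 1 + max(-1, -1) = 0
  height(20) = 1 + max(-1, -1) = 0
  height(7) = 1 + max(0, 0) = 1
  height(34) = 1 + max(-1, -1) = 0
  height(32) = 1 + max(-1, 0) = 1
  height(28) = 1 + max(-1, 1) = 2
  height(45) = 1 + max(-1, -1) = 0
  height(43) = 1 + max(-1, 0) = 1
  height(39) = 1 + max(-1, 1) = 2
  height(36) = 1 + max(2, 2) = 3
  height(25) = 1 + max(1, 3) = 4
Height = 4


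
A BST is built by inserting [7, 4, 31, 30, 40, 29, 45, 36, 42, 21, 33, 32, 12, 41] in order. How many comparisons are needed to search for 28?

Search path for 28: 7 -> 31 -> 30 -> 29 -> 21
Found: False
Comparisons: 5


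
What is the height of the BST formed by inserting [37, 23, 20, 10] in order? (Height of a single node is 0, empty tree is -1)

Insertion order: [37, 23, 20, 10]
Tree (level-order array): [37, 23, None, 20, None, 10]
Compute height bottom-up (empty subtree = -1):
  height(10) = 1 + max(-1, -1) = 0
  height(20) = 1 + max(0, -1) = 1
  height(23) = 1 + max(1, -1) = 2
  height(37) = 1 + max(2, -1) = 3
Height = 3


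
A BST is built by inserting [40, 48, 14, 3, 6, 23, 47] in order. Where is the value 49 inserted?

Starting tree (level order): [40, 14, 48, 3, 23, 47, None, None, 6]
Insertion path: 40 -> 48
Result: insert 49 as right child of 48
Final tree (level order): [40, 14, 48, 3, 23, 47, 49, None, 6]


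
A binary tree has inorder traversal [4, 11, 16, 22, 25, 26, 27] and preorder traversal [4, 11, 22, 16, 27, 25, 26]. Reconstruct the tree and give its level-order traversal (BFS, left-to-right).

Inorder:  [4, 11, 16, 22, 25, 26, 27]
Preorder: [4, 11, 22, 16, 27, 25, 26]
Algorithm: preorder visits root first, so consume preorder in order;
for each root, split the current inorder slice at that value into
left-subtree inorder and right-subtree inorder, then recurse.
Recursive splits:
  root=4; inorder splits into left=[], right=[11, 16, 22, 25, 26, 27]
  root=11; inorder splits into left=[], right=[16, 22, 25, 26, 27]
  root=22; inorder splits into left=[16], right=[25, 26, 27]
  root=16; inorder splits into left=[], right=[]
  root=27; inorder splits into left=[25, 26], right=[]
  root=25; inorder splits into left=[], right=[26]
  root=26; inorder splits into left=[], right=[]
Reconstructed level-order: [4, 11, 22, 16, 27, 25, 26]


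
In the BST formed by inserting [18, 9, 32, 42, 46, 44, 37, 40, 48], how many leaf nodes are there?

Tree built from: [18, 9, 32, 42, 46, 44, 37, 40, 48]
Tree (level-order array): [18, 9, 32, None, None, None, 42, 37, 46, None, 40, 44, 48]
Rule: A leaf has 0 children.
Per-node child counts:
  node 18: 2 child(ren)
  node 9: 0 child(ren)
  node 32: 1 child(ren)
  node 42: 2 child(ren)
  node 37: 1 child(ren)
  node 40: 0 child(ren)
  node 46: 2 child(ren)
  node 44: 0 child(ren)
  node 48: 0 child(ren)
Matching nodes: [9, 40, 44, 48]
Count of leaf nodes: 4


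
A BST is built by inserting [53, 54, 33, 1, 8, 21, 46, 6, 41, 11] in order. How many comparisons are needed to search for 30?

Search path for 30: 53 -> 33 -> 1 -> 8 -> 21
Found: False
Comparisons: 5


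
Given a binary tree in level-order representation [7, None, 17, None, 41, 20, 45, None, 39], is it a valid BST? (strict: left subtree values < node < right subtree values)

Level-order array: [7, None, 17, None, 41, 20, 45, None, 39]
Validate using subtree bounds (lo, hi): at each node, require lo < value < hi,
then recurse left with hi=value and right with lo=value.
Preorder trace (stopping at first violation):
  at node 7 with bounds (-inf, +inf): OK
  at node 17 with bounds (7, +inf): OK
  at node 41 with bounds (17, +inf): OK
  at node 20 with bounds (17, 41): OK
  at node 39 with bounds (20, 41): OK
  at node 45 with bounds (41, +inf): OK
No violation found at any node.
Result: Valid BST


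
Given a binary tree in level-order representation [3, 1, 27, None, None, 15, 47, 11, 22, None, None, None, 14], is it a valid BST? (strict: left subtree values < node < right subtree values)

Level-order array: [3, 1, 27, None, None, 15, 47, 11, 22, None, None, None, 14]
Validate using subtree bounds (lo, hi): at each node, require lo < value < hi,
then recurse left with hi=value and right with lo=value.
Preorder trace (stopping at first violation):
  at node 3 with bounds (-inf, +inf): OK
  at node 1 with bounds (-inf, 3): OK
  at node 27 with bounds (3, +inf): OK
  at node 15 with bounds (3, 27): OK
  at node 11 with bounds (3, 15): OK
  at node 14 with bounds (11, 15): OK
  at node 22 with bounds (15, 27): OK
  at node 47 with bounds (27, +inf): OK
No violation found at any node.
Result: Valid BST


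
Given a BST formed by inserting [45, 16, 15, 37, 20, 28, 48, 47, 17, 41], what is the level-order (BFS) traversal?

Tree insertion order: [45, 16, 15, 37, 20, 28, 48, 47, 17, 41]
Tree (level-order array): [45, 16, 48, 15, 37, 47, None, None, None, 20, 41, None, None, 17, 28]
BFS from the root, enqueuing left then right child of each popped node:
  queue [45] -> pop 45, enqueue [16, 48], visited so far: [45]
  queue [16, 48] -> pop 16, enqueue [15, 37], visited so far: [45, 16]
  queue [48, 15, 37] -> pop 48, enqueue [47], visited so far: [45, 16, 48]
  queue [15, 37, 47] -> pop 15, enqueue [none], visited so far: [45, 16, 48, 15]
  queue [37, 47] -> pop 37, enqueue [20, 41], visited so far: [45, 16, 48, 15, 37]
  queue [47, 20, 41] -> pop 47, enqueue [none], visited so far: [45, 16, 48, 15, 37, 47]
  queue [20, 41] -> pop 20, enqueue [17, 28], visited so far: [45, 16, 48, 15, 37, 47, 20]
  queue [41, 17, 28] -> pop 41, enqueue [none], visited so far: [45, 16, 48, 15, 37, 47, 20, 41]
  queue [17, 28] -> pop 17, enqueue [none], visited so far: [45, 16, 48, 15, 37, 47, 20, 41, 17]
  queue [28] -> pop 28, enqueue [none], visited so far: [45, 16, 48, 15, 37, 47, 20, 41, 17, 28]
Result: [45, 16, 48, 15, 37, 47, 20, 41, 17, 28]


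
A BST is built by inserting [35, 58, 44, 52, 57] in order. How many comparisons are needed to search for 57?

Search path for 57: 35 -> 58 -> 44 -> 52 -> 57
Found: True
Comparisons: 5


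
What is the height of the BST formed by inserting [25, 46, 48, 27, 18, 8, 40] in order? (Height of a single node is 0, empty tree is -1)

Insertion order: [25, 46, 48, 27, 18, 8, 40]
Tree (level-order array): [25, 18, 46, 8, None, 27, 48, None, None, None, 40]
Compute height bottom-up (empty subtree = -1):
  height(8) = 1 + max(-1, -1) = 0
  height(18) = 1 + max(0, -1) = 1
  height(40) = 1 + max(-1, -1) = 0
  height(27) = 1 + max(-1, 0) = 1
  height(48) = 1 + max(-1, -1) = 0
  height(46) = 1 + max(1, 0) = 2
  height(25) = 1 + max(1, 2) = 3
Height = 3


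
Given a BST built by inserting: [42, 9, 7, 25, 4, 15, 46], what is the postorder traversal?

Tree insertion order: [42, 9, 7, 25, 4, 15, 46]
Tree (level-order array): [42, 9, 46, 7, 25, None, None, 4, None, 15]
Postorder traversal: [4, 7, 15, 25, 9, 46, 42]


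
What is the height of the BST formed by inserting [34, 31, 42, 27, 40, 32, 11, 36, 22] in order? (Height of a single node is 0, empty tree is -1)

Insertion order: [34, 31, 42, 27, 40, 32, 11, 36, 22]
Tree (level-order array): [34, 31, 42, 27, 32, 40, None, 11, None, None, None, 36, None, None, 22]
Compute height bottom-up (empty subtree = -1):
  height(22) = 1 + max(-1, -1) = 0
  height(11) = 1 + max(-1, 0) = 1
  height(27) = 1 + max(1, -1) = 2
  height(32) = 1 + max(-1, -1) = 0
  height(31) = 1 + max(2, 0) = 3
  height(36) = 1 + max(-1, -1) = 0
  height(40) = 1 + max(0, -1) = 1
  height(42) = 1 + max(1, -1) = 2
  height(34) = 1 + max(3, 2) = 4
Height = 4


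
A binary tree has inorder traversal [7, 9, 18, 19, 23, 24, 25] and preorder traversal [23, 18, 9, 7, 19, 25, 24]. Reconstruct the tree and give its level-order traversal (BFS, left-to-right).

Inorder:  [7, 9, 18, 19, 23, 24, 25]
Preorder: [23, 18, 9, 7, 19, 25, 24]
Algorithm: preorder visits root first, so consume preorder in order;
for each root, split the current inorder slice at that value into
left-subtree inorder and right-subtree inorder, then recurse.
Recursive splits:
  root=23; inorder splits into left=[7, 9, 18, 19], right=[24, 25]
  root=18; inorder splits into left=[7, 9], right=[19]
  root=9; inorder splits into left=[7], right=[]
  root=7; inorder splits into left=[], right=[]
  root=19; inorder splits into left=[], right=[]
  root=25; inorder splits into left=[24], right=[]
  root=24; inorder splits into left=[], right=[]
Reconstructed level-order: [23, 18, 25, 9, 19, 24, 7]


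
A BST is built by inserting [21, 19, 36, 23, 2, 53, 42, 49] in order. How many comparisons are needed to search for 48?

Search path for 48: 21 -> 36 -> 53 -> 42 -> 49
Found: False
Comparisons: 5


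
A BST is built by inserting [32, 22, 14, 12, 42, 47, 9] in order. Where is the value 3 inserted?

Starting tree (level order): [32, 22, 42, 14, None, None, 47, 12, None, None, None, 9]
Insertion path: 32 -> 22 -> 14 -> 12 -> 9
Result: insert 3 as left child of 9
Final tree (level order): [32, 22, 42, 14, None, None, 47, 12, None, None, None, 9, None, 3]


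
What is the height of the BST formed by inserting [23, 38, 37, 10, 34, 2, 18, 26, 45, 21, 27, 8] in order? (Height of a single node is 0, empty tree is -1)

Insertion order: [23, 38, 37, 10, 34, 2, 18, 26, 45, 21, 27, 8]
Tree (level-order array): [23, 10, 38, 2, 18, 37, 45, None, 8, None, 21, 34, None, None, None, None, None, None, None, 26, None, None, 27]
Compute height bottom-up (empty subtree = -1):
  height(8) = 1 + max(-1, -1) = 0
  height(2) = 1 + max(-1, 0) = 1
  height(21) = 1 + max(-1, -1) = 0
  height(18) = 1 + max(-1, 0) = 1
  height(10) = 1 + max(1, 1) = 2
  height(27) = 1 + max(-1, -1) = 0
  height(26) = 1 + max(-1, 0) = 1
  height(34) = 1 + max(1, -1) = 2
  height(37) = 1 + max(2, -1) = 3
  height(45) = 1 + max(-1, -1) = 0
  height(38) = 1 + max(3, 0) = 4
  height(23) = 1 + max(2, 4) = 5
Height = 5


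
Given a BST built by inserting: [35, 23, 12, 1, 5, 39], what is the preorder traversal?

Tree insertion order: [35, 23, 12, 1, 5, 39]
Tree (level-order array): [35, 23, 39, 12, None, None, None, 1, None, None, 5]
Preorder traversal: [35, 23, 12, 1, 5, 39]


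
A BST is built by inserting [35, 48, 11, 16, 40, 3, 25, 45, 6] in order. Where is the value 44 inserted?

Starting tree (level order): [35, 11, 48, 3, 16, 40, None, None, 6, None, 25, None, 45]
Insertion path: 35 -> 48 -> 40 -> 45
Result: insert 44 as left child of 45
Final tree (level order): [35, 11, 48, 3, 16, 40, None, None, 6, None, 25, None, 45, None, None, None, None, 44]


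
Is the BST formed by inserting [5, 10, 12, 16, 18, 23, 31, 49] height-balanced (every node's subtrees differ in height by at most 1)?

Tree (level-order array): [5, None, 10, None, 12, None, 16, None, 18, None, 23, None, 31, None, 49]
Definition: a tree is height-balanced if, at every node, |h(left) - h(right)| <= 1 (empty subtree has height -1).
Bottom-up per-node check:
  node 49: h_left=-1, h_right=-1, diff=0 [OK], height=0
  node 31: h_left=-1, h_right=0, diff=1 [OK], height=1
  node 23: h_left=-1, h_right=1, diff=2 [FAIL (|-1-1|=2 > 1)], height=2
  node 18: h_left=-1, h_right=2, diff=3 [FAIL (|-1-2|=3 > 1)], height=3
  node 16: h_left=-1, h_right=3, diff=4 [FAIL (|-1-3|=4 > 1)], height=4
  node 12: h_left=-1, h_right=4, diff=5 [FAIL (|-1-4|=5 > 1)], height=5
  node 10: h_left=-1, h_right=5, diff=6 [FAIL (|-1-5|=6 > 1)], height=6
  node 5: h_left=-1, h_right=6, diff=7 [FAIL (|-1-6|=7 > 1)], height=7
Node 23 violates the condition: |-1 - 1| = 2 > 1.
Result: Not balanced


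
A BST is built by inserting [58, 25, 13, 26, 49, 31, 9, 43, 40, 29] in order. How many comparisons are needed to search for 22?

Search path for 22: 58 -> 25 -> 13
Found: False
Comparisons: 3


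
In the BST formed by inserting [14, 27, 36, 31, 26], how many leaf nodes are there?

Tree built from: [14, 27, 36, 31, 26]
Tree (level-order array): [14, None, 27, 26, 36, None, None, 31]
Rule: A leaf has 0 children.
Per-node child counts:
  node 14: 1 child(ren)
  node 27: 2 child(ren)
  node 26: 0 child(ren)
  node 36: 1 child(ren)
  node 31: 0 child(ren)
Matching nodes: [26, 31]
Count of leaf nodes: 2


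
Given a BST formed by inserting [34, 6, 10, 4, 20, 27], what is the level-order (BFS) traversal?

Tree insertion order: [34, 6, 10, 4, 20, 27]
Tree (level-order array): [34, 6, None, 4, 10, None, None, None, 20, None, 27]
BFS from the root, enqueuing left then right child of each popped node:
  queue [34] -> pop 34, enqueue [6], visited so far: [34]
  queue [6] -> pop 6, enqueue [4, 10], visited so far: [34, 6]
  queue [4, 10] -> pop 4, enqueue [none], visited so far: [34, 6, 4]
  queue [10] -> pop 10, enqueue [20], visited so far: [34, 6, 4, 10]
  queue [20] -> pop 20, enqueue [27], visited so far: [34, 6, 4, 10, 20]
  queue [27] -> pop 27, enqueue [none], visited so far: [34, 6, 4, 10, 20, 27]
Result: [34, 6, 4, 10, 20, 27]


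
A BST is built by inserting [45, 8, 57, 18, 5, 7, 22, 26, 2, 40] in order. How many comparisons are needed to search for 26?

Search path for 26: 45 -> 8 -> 18 -> 22 -> 26
Found: True
Comparisons: 5


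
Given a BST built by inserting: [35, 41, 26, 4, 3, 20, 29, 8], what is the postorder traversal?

Tree insertion order: [35, 41, 26, 4, 3, 20, 29, 8]
Tree (level-order array): [35, 26, 41, 4, 29, None, None, 3, 20, None, None, None, None, 8]
Postorder traversal: [3, 8, 20, 4, 29, 26, 41, 35]


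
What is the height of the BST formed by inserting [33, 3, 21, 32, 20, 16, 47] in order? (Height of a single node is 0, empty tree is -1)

Insertion order: [33, 3, 21, 32, 20, 16, 47]
Tree (level-order array): [33, 3, 47, None, 21, None, None, 20, 32, 16]
Compute height bottom-up (empty subtree = -1):
  height(16) = 1 + max(-1, -1) = 0
  height(20) = 1 + max(0, -1) = 1
  height(32) = 1 + max(-1, -1) = 0
  height(21) = 1 + max(1, 0) = 2
  height(3) = 1 + max(-1, 2) = 3
  height(47) = 1 + max(-1, -1) = 0
  height(33) = 1 + max(3, 0) = 4
Height = 4


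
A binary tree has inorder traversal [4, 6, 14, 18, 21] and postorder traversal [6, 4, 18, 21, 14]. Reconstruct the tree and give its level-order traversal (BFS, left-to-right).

Inorder:   [4, 6, 14, 18, 21]
Postorder: [6, 4, 18, 21, 14]
Algorithm: postorder visits root last, so walk postorder right-to-left;
each value is the root of the current inorder slice — split it at that
value, recurse on the right subtree first, then the left.
Recursive splits:
  root=14; inorder splits into left=[4, 6], right=[18, 21]
  root=21; inorder splits into left=[18], right=[]
  root=18; inorder splits into left=[], right=[]
  root=4; inorder splits into left=[], right=[6]
  root=6; inorder splits into left=[], right=[]
Reconstructed level-order: [14, 4, 21, 6, 18]


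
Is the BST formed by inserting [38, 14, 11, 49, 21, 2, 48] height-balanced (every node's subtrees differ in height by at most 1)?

Tree (level-order array): [38, 14, 49, 11, 21, 48, None, 2]
Definition: a tree is height-balanced if, at every node, |h(left) - h(right)| <= 1 (empty subtree has height -1).
Bottom-up per-node check:
  node 2: h_left=-1, h_right=-1, diff=0 [OK], height=0
  node 11: h_left=0, h_right=-1, diff=1 [OK], height=1
  node 21: h_left=-1, h_right=-1, diff=0 [OK], height=0
  node 14: h_left=1, h_right=0, diff=1 [OK], height=2
  node 48: h_left=-1, h_right=-1, diff=0 [OK], height=0
  node 49: h_left=0, h_right=-1, diff=1 [OK], height=1
  node 38: h_left=2, h_right=1, diff=1 [OK], height=3
All nodes satisfy the balance condition.
Result: Balanced


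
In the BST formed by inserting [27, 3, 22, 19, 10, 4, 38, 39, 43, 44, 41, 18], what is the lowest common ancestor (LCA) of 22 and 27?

Tree insertion order: [27, 3, 22, 19, 10, 4, 38, 39, 43, 44, 41, 18]
Tree (level-order array): [27, 3, 38, None, 22, None, 39, 19, None, None, 43, 10, None, 41, 44, 4, 18]
In a BST, the LCA of p=22, q=27 is the first node v on the
root-to-leaf path with p <= v <= q (go left if both < v, right if both > v).
Walk from root:
  at 27: 22 <= 27 <= 27, this is the LCA
LCA = 27


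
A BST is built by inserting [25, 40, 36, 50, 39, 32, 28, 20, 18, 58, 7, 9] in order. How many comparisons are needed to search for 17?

Search path for 17: 25 -> 20 -> 18 -> 7 -> 9
Found: False
Comparisons: 5


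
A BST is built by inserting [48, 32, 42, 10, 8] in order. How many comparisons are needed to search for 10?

Search path for 10: 48 -> 32 -> 10
Found: True
Comparisons: 3


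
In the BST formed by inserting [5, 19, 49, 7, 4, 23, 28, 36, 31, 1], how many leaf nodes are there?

Tree built from: [5, 19, 49, 7, 4, 23, 28, 36, 31, 1]
Tree (level-order array): [5, 4, 19, 1, None, 7, 49, None, None, None, None, 23, None, None, 28, None, 36, 31]
Rule: A leaf has 0 children.
Per-node child counts:
  node 5: 2 child(ren)
  node 4: 1 child(ren)
  node 1: 0 child(ren)
  node 19: 2 child(ren)
  node 7: 0 child(ren)
  node 49: 1 child(ren)
  node 23: 1 child(ren)
  node 28: 1 child(ren)
  node 36: 1 child(ren)
  node 31: 0 child(ren)
Matching nodes: [1, 7, 31]
Count of leaf nodes: 3


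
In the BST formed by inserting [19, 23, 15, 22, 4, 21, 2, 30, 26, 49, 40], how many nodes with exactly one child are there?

Tree built from: [19, 23, 15, 22, 4, 21, 2, 30, 26, 49, 40]
Tree (level-order array): [19, 15, 23, 4, None, 22, 30, 2, None, 21, None, 26, 49, None, None, None, None, None, None, 40]
Rule: These are nodes with exactly 1 non-null child.
Per-node child counts:
  node 19: 2 child(ren)
  node 15: 1 child(ren)
  node 4: 1 child(ren)
  node 2: 0 child(ren)
  node 23: 2 child(ren)
  node 22: 1 child(ren)
  node 21: 0 child(ren)
  node 30: 2 child(ren)
  node 26: 0 child(ren)
  node 49: 1 child(ren)
  node 40: 0 child(ren)
Matching nodes: [15, 4, 22, 49]
Count of nodes with exactly one child: 4


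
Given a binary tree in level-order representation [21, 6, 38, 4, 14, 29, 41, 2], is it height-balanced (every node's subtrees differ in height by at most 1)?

Tree (level-order array): [21, 6, 38, 4, 14, 29, 41, 2]
Definition: a tree is height-balanced if, at every node, |h(left) - h(right)| <= 1 (empty subtree has height -1).
Bottom-up per-node check:
  node 2: h_left=-1, h_right=-1, diff=0 [OK], height=0
  node 4: h_left=0, h_right=-1, diff=1 [OK], height=1
  node 14: h_left=-1, h_right=-1, diff=0 [OK], height=0
  node 6: h_left=1, h_right=0, diff=1 [OK], height=2
  node 29: h_left=-1, h_right=-1, diff=0 [OK], height=0
  node 41: h_left=-1, h_right=-1, diff=0 [OK], height=0
  node 38: h_left=0, h_right=0, diff=0 [OK], height=1
  node 21: h_left=2, h_right=1, diff=1 [OK], height=3
All nodes satisfy the balance condition.
Result: Balanced


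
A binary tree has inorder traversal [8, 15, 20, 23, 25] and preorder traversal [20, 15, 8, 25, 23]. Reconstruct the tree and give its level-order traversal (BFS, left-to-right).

Inorder:  [8, 15, 20, 23, 25]
Preorder: [20, 15, 8, 25, 23]
Algorithm: preorder visits root first, so consume preorder in order;
for each root, split the current inorder slice at that value into
left-subtree inorder and right-subtree inorder, then recurse.
Recursive splits:
  root=20; inorder splits into left=[8, 15], right=[23, 25]
  root=15; inorder splits into left=[8], right=[]
  root=8; inorder splits into left=[], right=[]
  root=25; inorder splits into left=[23], right=[]
  root=23; inorder splits into left=[], right=[]
Reconstructed level-order: [20, 15, 25, 8, 23]


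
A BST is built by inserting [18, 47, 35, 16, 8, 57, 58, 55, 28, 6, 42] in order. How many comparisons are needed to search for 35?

Search path for 35: 18 -> 47 -> 35
Found: True
Comparisons: 3


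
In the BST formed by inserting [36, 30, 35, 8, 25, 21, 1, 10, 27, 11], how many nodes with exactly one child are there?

Tree built from: [36, 30, 35, 8, 25, 21, 1, 10, 27, 11]
Tree (level-order array): [36, 30, None, 8, 35, 1, 25, None, None, None, None, 21, 27, 10, None, None, None, None, 11]
Rule: These are nodes with exactly 1 non-null child.
Per-node child counts:
  node 36: 1 child(ren)
  node 30: 2 child(ren)
  node 8: 2 child(ren)
  node 1: 0 child(ren)
  node 25: 2 child(ren)
  node 21: 1 child(ren)
  node 10: 1 child(ren)
  node 11: 0 child(ren)
  node 27: 0 child(ren)
  node 35: 0 child(ren)
Matching nodes: [36, 21, 10]
Count of nodes with exactly one child: 3


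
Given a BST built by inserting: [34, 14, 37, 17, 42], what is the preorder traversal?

Tree insertion order: [34, 14, 37, 17, 42]
Tree (level-order array): [34, 14, 37, None, 17, None, 42]
Preorder traversal: [34, 14, 17, 37, 42]


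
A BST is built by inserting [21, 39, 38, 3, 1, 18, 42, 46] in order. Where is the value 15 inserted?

Starting tree (level order): [21, 3, 39, 1, 18, 38, 42, None, None, None, None, None, None, None, 46]
Insertion path: 21 -> 3 -> 18
Result: insert 15 as left child of 18
Final tree (level order): [21, 3, 39, 1, 18, 38, 42, None, None, 15, None, None, None, None, 46]


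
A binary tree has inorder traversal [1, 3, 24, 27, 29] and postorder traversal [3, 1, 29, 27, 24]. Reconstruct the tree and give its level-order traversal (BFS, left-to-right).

Inorder:   [1, 3, 24, 27, 29]
Postorder: [3, 1, 29, 27, 24]
Algorithm: postorder visits root last, so walk postorder right-to-left;
each value is the root of the current inorder slice — split it at that
value, recurse on the right subtree first, then the left.
Recursive splits:
  root=24; inorder splits into left=[1, 3], right=[27, 29]
  root=27; inorder splits into left=[], right=[29]
  root=29; inorder splits into left=[], right=[]
  root=1; inorder splits into left=[], right=[3]
  root=3; inorder splits into left=[], right=[]
Reconstructed level-order: [24, 1, 27, 3, 29]


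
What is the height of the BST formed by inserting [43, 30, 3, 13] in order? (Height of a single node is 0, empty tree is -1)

Insertion order: [43, 30, 3, 13]
Tree (level-order array): [43, 30, None, 3, None, None, 13]
Compute height bottom-up (empty subtree = -1):
  height(13) = 1 + max(-1, -1) = 0
  height(3) = 1 + max(-1, 0) = 1
  height(30) = 1 + max(1, -1) = 2
  height(43) = 1 + max(2, -1) = 3
Height = 3


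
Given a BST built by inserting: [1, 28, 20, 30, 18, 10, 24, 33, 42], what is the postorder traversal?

Tree insertion order: [1, 28, 20, 30, 18, 10, 24, 33, 42]
Tree (level-order array): [1, None, 28, 20, 30, 18, 24, None, 33, 10, None, None, None, None, 42]
Postorder traversal: [10, 18, 24, 20, 42, 33, 30, 28, 1]


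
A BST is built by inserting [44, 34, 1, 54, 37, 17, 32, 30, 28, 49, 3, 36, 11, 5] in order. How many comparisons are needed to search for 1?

Search path for 1: 44 -> 34 -> 1
Found: True
Comparisons: 3


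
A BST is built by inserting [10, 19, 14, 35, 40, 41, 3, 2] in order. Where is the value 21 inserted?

Starting tree (level order): [10, 3, 19, 2, None, 14, 35, None, None, None, None, None, 40, None, 41]
Insertion path: 10 -> 19 -> 35
Result: insert 21 as left child of 35
Final tree (level order): [10, 3, 19, 2, None, 14, 35, None, None, None, None, 21, 40, None, None, None, 41]


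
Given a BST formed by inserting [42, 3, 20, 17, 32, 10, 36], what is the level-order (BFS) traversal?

Tree insertion order: [42, 3, 20, 17, 32, 10, 36]
Tree (level-order array): [42, 3, None, None, 20, 17, 32, 10, None, None, 36]
BFS from the root, enqueuing left then right child of each popped node:
  queue [42] -> pop 42, enqueue [3], visited so far: [42]
  queue [3] -> pop 3, enqueue [20], visited so far: [42, 3]
  queue [20] -> pop 20, enqueue [17, 32], visited so far: [42, 3, 20]
  queue [17, 32] -> pop 17, enqueue [10], visited so far: [42, 3, 20, 17]
  queue [32, 10] -> pop 32, enqueue [36], visited so far: [42, 3, 20, 17, 32]
  queue [10, 36] -> pop 10, enqueue [none], visited so far: [42, 3, 20, 17, 32, 10]
  queue [36] -> pop 36, enqueue [none], visited so far: [42, 3, 20, 17, 32, 10, 36]
Result: [42, 3, 20, 17, 32, 10, 36]


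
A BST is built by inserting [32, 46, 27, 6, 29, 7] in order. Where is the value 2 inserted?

Starting tree (level order): [32, 27, 46, 6, 29, None, None, None, 7]
Insertion path: 32 -> 27 -> 6
Result: insert 2 as left child of 6
Final tree (level order): [32, 27, 46, 6, 29, None, None, 2, 7]


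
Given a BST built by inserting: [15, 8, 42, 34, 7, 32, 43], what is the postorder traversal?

Tree insertion order: [15, 8, 42, 34, 7, 32, 43]
Tree (level-order array): [15, 8, 42, 7, None, 34, 43, None, None, 32]
Postorder traversal: [7, 8, 32, 34, 43, 42, 15]


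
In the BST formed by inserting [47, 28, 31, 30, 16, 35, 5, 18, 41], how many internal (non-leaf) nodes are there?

Tree built from: [47, 28, 31, 30, 16, 35, 5, 18, 41]
Tree (level-order array): [47, 28, None, 16, 31, 5, 18, 30, 35, None, None, None, None, None, None, None, 41]
Rule: An internal node has at least one child.
Per-node child counts:
  node 47: 1 child(ren)
  node 28: 2 child(ren)
  node 16: 2 child(ren)
  node 5: 0 child(ren)
  node 18: 0 child(ren)
  node 31: 2 child(ren)
  node 30: 0 child(ren)
  node 35: 1 child(ren)
  node 41: 0 child(ren)
Matching nodes: [47, 28, 16, 31, 35]
Count of internal (non-leaf) nodes: 5


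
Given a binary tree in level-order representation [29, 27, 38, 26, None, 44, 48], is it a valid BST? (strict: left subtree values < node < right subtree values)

Level-order array: [29, 27, 38, 26, None, 44, 48]
Validate using subtree bounds (lo, hi): at each node, require lo < value < hi,
then recurse left with hi=value and right with lo=value.
Preorder trace (stopping at first violation):
  at node 29 with bounds (-inf, +inf): OK
  at node 27 with bounds (-inf, 29): OK
  at node 26 with bounds (-inf, 27): OK
  at node 38 with bounds (29, +inf): OK
  at node 44 with bounds (29, 38): VIOLATION
Node 44 violates its bound: not (29 < 44 < 38).
Result: Not a valid BST


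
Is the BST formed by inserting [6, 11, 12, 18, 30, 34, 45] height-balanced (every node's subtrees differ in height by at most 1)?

Tree (level-order array): [6, None, 11, None, 12, None, 18, None, 30, None, 34, None, 45]
Definition: a tree is height-balanced if, at every node, |h(left) - h(right)| <= 1 (empty subtree has height -1).
Bottom-up per-node check:
  node 45: h_left=-1, h_right=-1, diff=0 [OK], height=0
  node 34: h_left=-1, h_right=0, diff=1 [OK], height=1
  node 30: h_left=-1, h_right=1, diff=2 [FAIL (|-1-1|=2 > 1)], height=2
  node 18: h_left=-1, h_right=2, diff=3 [FAIL (|-1-2|=3 > 1)], height=3
  node 12: h_left=-1, h_right=3, diff=4 [FAIL (|-1-3|=4 > 1)], height=4
  node 11: h_left=-1, h_right=4, diff=5 [FAIL (|-1-4|=5 > 1)], height=5
  node 6: h_left=-1, h_right=5, diff=6 [FAIL (|-1-5|=6 > 1)], height=6
Node 30 violates the condition: |-1 - 1| = 2 > 1.
Result: Not balanced


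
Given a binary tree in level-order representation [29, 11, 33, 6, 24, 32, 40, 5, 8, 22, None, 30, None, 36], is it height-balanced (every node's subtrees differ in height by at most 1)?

Tree (level-order array): [29, 11, 33, 6, 24, 32, 40, 5, 8, 22, None, 30, None, 36]
Definition: a tree is height-balanced if, at every node, |h(left) - h(right)| <= 1 (empty subtree has height -1).
Bottom-up per-node check:
  node 5: h_left=-1, h_right=-1, diff=0 [OK], height=0
  node 8: h_left=-1, h_right=-1, diff=0 [OK], height=0
  node 6: h_left=0, h_right=0, diff=0 [OK], height=1
  node 22: h_left=-1, h_right=-1, diff=0 [OK], height=0
  node 24: h_left=0, h_right=-1, diff=1 [OK], height=1
  node 11: h_left=1, h_right=1, diff=0 [OK], height=2
  node 30: h_left=-1, h_right=-1, diff=0 [OK], height=0
  node 32: h_left=0, h_right=-1, diff=1 [OK], height=1
  node 36: h_left=-1, h_right=-1, diff=0 [OK], height=0
  node 40: h_left=0, h_right=-1, diff=1 [OK], height=1
  node 33: h_left=1, h_right=1, diff=0 [OK], height=2
  node 29: h_left=2, h_right=2, diff=0 [OK], height=3
All nodes satisfy the balance condition.
Result: Balanced


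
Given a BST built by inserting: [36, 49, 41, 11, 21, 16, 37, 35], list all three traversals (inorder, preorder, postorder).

Tree insertion order: [36, 49, 41, 11, 21, 16, 37, 35]
Tree (level-order array): [36, 11, 49, None, 21, 41, None, 16, 35, 37]
Inorder (L, root, R): [11, 16, 21, 35, 36, 37, 41, 49]
Preorder (root, L, R): [36, 11, 21, 16, 35, 49, 41, 37]
Postorder (L, R, root): [16, 35, 21, 11, 37, 41, 49, 36]


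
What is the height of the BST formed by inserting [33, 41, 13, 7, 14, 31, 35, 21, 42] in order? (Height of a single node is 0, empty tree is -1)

Insertion order: [33, 41, 13, 7, 14, 31, 35, 21, 42]
Tree (level-order array): [33, 13, 41, 7, 14, 35, 42, None, None, None, 31, None, None, None, None, 21]
Compute height bottom-up (empty subtree = -1):
  height(7) = 1 + max(-1, -1) = 0
  height(21) = 1 + max(-1, -1) = 0
  height(31) = 1 + max(0, -1) = 1
  height(14) = 1 + max(-1, 1) = 2
  height(13) = 1 + max(0, 2) = 3
  height(35) = 1 + max(-1, -1) = 0
  height(42) = 1 + max(-1, -1) = 0
  height(41) = 1 + max(0, 0) = 1
  height(33) = 1 + max(3, 1) = 4
Height = 4


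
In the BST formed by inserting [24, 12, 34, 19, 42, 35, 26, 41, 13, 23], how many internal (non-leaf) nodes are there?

Tree built from: [24, 12, 34, 19, 42, 35, 26, 41, 13, 23]
Tree (level-order array): [24, 12, 34, None, 19, 26, 42, 13, 23, None, None, 35, None, None, None, None, None, None, 41]
Rule: An internal node has at least one child.
Per-node child counts:
  node 24: 2 child(ren)
  node 12: 1 child(ren)
  node 19: 2 child(ren)
  node 13: 0 child(ren)
  node 23: 0 child(ren)
  node 34: 2 child(ren)
  node 26: 0 child(ren)
  node 42: 1 child(ren)
  node 35: 1 child(ren)
  node 41: 0 child(ren)
Matching nodes: [24, 12, 19, 34, 42, 35]
Count of internal (non-leaf) nodes: 6


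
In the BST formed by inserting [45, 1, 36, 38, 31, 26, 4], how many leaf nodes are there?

Tree built from: [45, 1, 36, 38, 31, 26, 4]
Tree (level-order array): [45, 1, None, None, 36, 31, 38, 26, None, None, None, 4]
Rule: A leaf has 0 children.
Per-node child counts:
  node 45: 1 child(ren)
  node 1: 1 child(ren)
  node 36: 2 child(ren)
  node 31: 1 child(ren)
  node 26: 1 child(ren)
  node 4: 0 child(ren)
  node 38: 0 child(ren)
Matching nodes: [4, 38]
Count of leaf nodes: 2


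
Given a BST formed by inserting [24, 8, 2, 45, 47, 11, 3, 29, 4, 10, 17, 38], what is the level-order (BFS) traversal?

Tree insertion order: [24, 8, 2, 45, 47, 11, 3, 29, 4, 10, 17, 38]
Tree (level-order array): [24, 8, 45, 2, 11, 29, 47, None, 3, 10, 17, None, 38, None, None, None, 4]
BFS from the root, enqueuing left then right child of each popped node:
  queue [24] -> pop 24, enqueue [8, 45], visited so far: [24]
  queue [8, 45] -> pop 8, enqueue [2, 11], visited so far: [24, 8]
  queue [45, 2, 11] -> pop 45, enqueue [29, 47], visited so far: [24, 8, 45]
  queue [2, 11, 29, 47] -> pop 2, enqueue [3], visited so far: [24, 8, 45, 2]
  queue [11, 29, 47, 3] -> pop 11, enqueue [10, 17], visited so far: [24, 8, 45, 2, 11]
  queue [29, 47, 3, 10, 17] -> pop 29, enqueue [38], visited so far: [24, 8, 45, 2, 11, 29]
  queue [47, 3, 10, 17, 38] -> pop 47, enqueue [none], visited so far: [24, 8, 45, 2, 11, 29, 47]
  queue [3, 10, 17, 38] -> pop 3, enqueue [4], visited so far: [24, 8, 45, 2, 11, 29, 47, 3]
  queue [10, 17, 38, 4] -> pop 10, enqueue [none], visited so far: [24, 8, 45, 2, 11, 29, 47, 3, 10]
  queue [17, 38, 4] -> pop 17, enqueue [none], visited so far: [24, 8, 45, 2, 11, 29, 47, 3, 10, 17]
  queue [38, 4] -> pop 38, enqueue [none], visited so far: [24, 8, 45, 2, 11, 29, 47, 3, 10, 17, 38]
  queue [4] -> pop 4, enqueue [none], visited so far: [24, 8, 45, 2, 11, 29, 47, 3, 10, 17, 38, 4]
Result: [24, 8, 45, 2, 11, 29, 47, 3, 10, 17, 38, 4]


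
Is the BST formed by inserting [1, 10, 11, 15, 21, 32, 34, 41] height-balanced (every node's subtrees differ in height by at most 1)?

Tree (level-order array): [1, None, 10, None, 11, None, 15, None, 21, None, 32, None, 34, None, 41]
Definition: a tree is height-balanced if, at every node, |h(left) - h(right)| <= 1 (empty subtree has height -1).
Bottom-up per-node check:
  node 41: h_left=-1, h_right=-1, diff=0 [OK], height=0
  node 34: h_left=-1, h_right=0, diff=1 [OK], height=1
  node 32: h_left=-1, h_right=1, diff=2 [FAIL (|-1-1|=2 > 1)], height=2
  node 21: h_left=-1, h_right=2, diff=3 [FAIL (|-1-2|=3 > 1)], height=3
  node 15: h_left=-1, h_right=3, diff=4 [FAIL (|-1-3|=4 > 1)], height=4
  node 11: h_left=-1, h_right=4, diff=5 [FAIL (|-1-4|=5 > 1)], height=5
  node 10: h_left=-1, h_right=5, diff=6 [FAIL (|-1-5|=6 > 1)], height=6
  node 1: h_left=-1, h_right=6, diff=7 [FAIL (|-1-6|=7 > 1)], height=7
Node 32 violates the condition: |-1 - 1| = 2 > 1.
Result: Not balanced


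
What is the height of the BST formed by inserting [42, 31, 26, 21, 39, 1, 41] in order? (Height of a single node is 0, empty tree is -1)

Insertion order: [42, 31, 26, 21, 39, 1, 41]
Tree (level-order array): [42, 31, None, 26, 39, 21, None, None, 41, 1]
Compute height bottom-up (empty subtree = -1):
  height(1) = 1 + max(-1, -1) = 0
  height(21) = 1 + max(0, -1) = 1
  height(26) = 1 + max(1, -1) = 2
  height(41) = 1 + max(-1, -1) = 0
  height(39) = 1 + max(-1, 0) = 1
  height(31) = 1 + max(2, 1) = 3
  height(42) = 1 + max(3, -1) = 4
Height = 4


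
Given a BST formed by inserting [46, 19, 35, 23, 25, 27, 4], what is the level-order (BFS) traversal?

Tree insertion order: [46, 19, 35, 23, 25, 27, 4]
Tree (level-order array): [46, 19, None, 4, 35, None, None, 23, None, None, 25, None, 27]
BFS from the root, enqueuing left then right child of each popped node:
  queue [46] -> pop 46, enqueue [19], visited so far: [46]
  queue [19] -> pop 19, enqueue [4, 35], visited so far: [46, 19]
  queue [4, 35] -> pop 4, enqueue [none], visited so far: [46, 19, 4]
  queue [35] -> pop 35, enqueue [23], visited so far: [46, 19, 4, 35]
  queue [23] -> pop 23, enqueue [25], visited so far: [46, 19, 4, 35, 23]
  queue [25] -> pop 25, enqueue [27], visited so far: [46, 19, 4, 35, 23, 25]
  queue [27] -> pop 27, enqueue [none], visited so far: [46, 19, 4, 35, 23, 25, 27]
Result: [46, 19, 4, 35, 23, 25, 27]


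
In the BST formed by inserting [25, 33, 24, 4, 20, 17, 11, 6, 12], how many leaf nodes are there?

Tree built from: [25, 33, 24, 4, 20, 17, 11, 6, 12]
Tree (level-order array): [25, 24, 33, 4, None, None, None, None, 20, 17, None, 11, None, 6, 12]
Rule: A leaf has 0 children.
Per-node child counts:
  node 25: 2 child(ren)
  node 24: 1 child(ren)
  node 4: 1 child(ren)
  node 20: 1 child(ren)
  node 17: 1 child(ren)
  node 11: 2 child(ren)
  node 6: 0 child(ren)
  node 12: 0 child(ren)
  node 33: 0 child(ren)
Matching nodes: [6, 12, 33]
Count of leaf nodes: 3
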